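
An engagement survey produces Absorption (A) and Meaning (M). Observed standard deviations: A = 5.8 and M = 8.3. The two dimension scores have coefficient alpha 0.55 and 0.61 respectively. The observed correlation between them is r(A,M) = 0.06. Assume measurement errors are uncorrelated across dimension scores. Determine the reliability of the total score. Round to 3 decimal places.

0.612

Var(A+M) = 5.8² + 8.3² + 2·[5.8·8.3·0.06] = 102.53 + 5.7768 = 108.307.
With uncorrelated errors the cross-covariances are all true-score covariance, so they carry over unchanged; only the diagonal terms shrink to ρᵢσᵢ².
True-score variance = [5.8²·0.55 + 8.3²·0.61] + 5.7768 = 60.5249 + 5.7768 = 66.3017.
Reliability = 66.3017 / 108.307 = 0.612.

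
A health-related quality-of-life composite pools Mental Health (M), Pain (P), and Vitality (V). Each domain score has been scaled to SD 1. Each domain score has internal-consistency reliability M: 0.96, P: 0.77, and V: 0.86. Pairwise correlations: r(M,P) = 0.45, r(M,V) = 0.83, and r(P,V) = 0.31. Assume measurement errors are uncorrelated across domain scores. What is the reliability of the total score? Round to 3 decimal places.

0.934

Var(M+P+V) = 3 + 2·[0.45 + 0.83 + 0.31] = 3 + 3.18 = 6.18.
Under uncorrelated errors the observed covariances equal the true-score covariances, so only the own-variance terms attenuate.
True-score variance = [0.96 + 0.77 + 0.86] + 3.18 = 2.59 + 3.18 = 5.77.
Reliability = 5.77 / 6.18 = 0.934.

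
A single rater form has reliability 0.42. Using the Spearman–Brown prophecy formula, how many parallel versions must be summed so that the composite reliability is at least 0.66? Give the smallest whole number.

3

k ≥ ρ*(1−ρ₁)/(ρ₁(1−ρ*)) = 0.66·0.58 / (0.42·0.34) = 2.681.
Smallest integer k = 3.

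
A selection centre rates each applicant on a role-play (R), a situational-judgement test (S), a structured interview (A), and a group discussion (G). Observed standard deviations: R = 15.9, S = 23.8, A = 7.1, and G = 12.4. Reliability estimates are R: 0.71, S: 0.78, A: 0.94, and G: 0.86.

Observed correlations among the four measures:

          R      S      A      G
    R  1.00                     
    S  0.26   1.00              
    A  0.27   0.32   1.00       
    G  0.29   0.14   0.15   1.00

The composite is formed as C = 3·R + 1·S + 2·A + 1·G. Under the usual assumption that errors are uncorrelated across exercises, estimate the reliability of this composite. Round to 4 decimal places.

Var(C) = 3²·15.9² + 23.8² + 2²·7.1² + 12.4² + 2·[3·15.9·23.8·0.26 + 6·15.9·7.1·0.27 + 3·15.9·12.4·0.29 + 2·23.8·7.1·0.32 + 23.8·12.4·0.14 + 2·7.1·12.4·0.15] = 3197.13 + 1650.91 = 4848.04.
With uncorrelated errors the cross-covariances are all true-score covariance, so they carry over unchanged; only the diagonal terms shrink to ρᵢσᵢ².
True-score variance = [3²·15.9²·0.71 + 23.8²·0.78 + 2²·7.1²·0.94 + 12.4²·0.86] + 1650.91 = 2379.05 + 1650.91 = 4029.96.
Reliability = 4029.96 / 4848.04 = 0.8313.

0.8313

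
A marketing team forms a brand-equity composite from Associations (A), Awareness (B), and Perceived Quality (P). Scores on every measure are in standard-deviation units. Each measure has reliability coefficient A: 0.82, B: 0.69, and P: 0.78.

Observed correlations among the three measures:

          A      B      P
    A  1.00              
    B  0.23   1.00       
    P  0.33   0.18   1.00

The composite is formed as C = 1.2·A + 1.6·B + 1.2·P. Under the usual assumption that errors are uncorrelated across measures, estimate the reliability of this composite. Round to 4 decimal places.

Var(C) = 1.2² + 1.6² + 1.2² + 2·[1.92·0.23 + 1.44·0.33 + 1.92·0.18] = 5.44 + 2.5248 = 7.9648.
Under uncorrelated errors the observed covariances equal the true-score covariances, so only the own-variance terms attenuate.
True-score variance = [1.2²·0.82 + 1.6²·0.69 + 1.2²·0.78] + 2.5248 = 4.0704 + 2.5248 = 6.5952.
Reliability = 6.5952 / 7.9648 = 0.8280.

0.8280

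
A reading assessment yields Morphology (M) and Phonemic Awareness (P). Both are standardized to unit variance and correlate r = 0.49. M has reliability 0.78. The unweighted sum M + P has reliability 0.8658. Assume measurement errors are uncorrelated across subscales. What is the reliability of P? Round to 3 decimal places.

0.820

Var(M+P) = 2 + 2·0.49 = 2.980.
True-score variance = ρ_M + ρ_P + 2·0.49, so 0.8658 = (0.78 + ρ_P + 0.98) / 2.980.
ρ_P = 0.8658·2.980 − 0.78 − 0.98 = 0.820.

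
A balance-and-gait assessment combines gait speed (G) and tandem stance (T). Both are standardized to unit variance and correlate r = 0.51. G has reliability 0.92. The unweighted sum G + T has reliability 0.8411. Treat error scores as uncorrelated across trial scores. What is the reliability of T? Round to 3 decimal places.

Var(G+T) = 2 + 2·0.51 = 3.020.
True-score variance = ρ_G + ρ_T + 2·0.51, so 0.8411 = (0.92 + ρ_T + 1.02) / 3.020.
ρ_T = 0.8411·3.020 − 0.92 − 1.02 = 0.600.

0.600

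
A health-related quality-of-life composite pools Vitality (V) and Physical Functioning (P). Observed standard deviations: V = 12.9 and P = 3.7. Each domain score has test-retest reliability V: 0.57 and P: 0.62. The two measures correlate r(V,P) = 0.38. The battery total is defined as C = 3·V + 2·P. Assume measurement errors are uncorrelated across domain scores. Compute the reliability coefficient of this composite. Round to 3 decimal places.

Var(C) = 3²·12.9² + 2²·3.7² + 2·[6·12.9·3.7·0.38] = 1552.45 + 217.649 = 1770.1.
Under uncorrelated errors the observed covariances equal the true-score covariances, so only the own-variance terms attenuate.
True-score variance = [3²·12.9²·0.57 + 2²·3.7²·0.62] + 217.649 = 887.634 + 217.649 = 1105.28.
Reliability = 1105.28 / 1770.1 = 0.624.

0.624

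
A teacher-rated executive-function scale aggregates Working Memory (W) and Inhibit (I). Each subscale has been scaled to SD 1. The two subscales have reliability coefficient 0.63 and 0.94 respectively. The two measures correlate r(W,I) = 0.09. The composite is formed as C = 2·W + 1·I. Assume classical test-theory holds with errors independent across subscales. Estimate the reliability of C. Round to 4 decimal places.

0.7127

Var(C) = 2² + 1 + 2·[2·0.09] = 5 + 0.36 = 5.36.
Under uncorrelated errors the observed covariances equal the true-score covariances, so only the own-variance terms attenuate.
True-score variance = [2²·0.63 + 0.94] + 0.36 = 3.46 + 0.36 = 3.82.
Reliability = 3.82 / 5.36 = 0.7127.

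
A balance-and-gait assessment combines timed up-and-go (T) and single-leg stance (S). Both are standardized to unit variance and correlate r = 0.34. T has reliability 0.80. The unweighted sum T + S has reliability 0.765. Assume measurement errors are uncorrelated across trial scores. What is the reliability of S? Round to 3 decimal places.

0.570

Var(T+S) = 2 + 2·0.34 = 2.680.
True-score variance = ρ_T + ρ_S + 2·0.34, so 0.765 = (0.80 + ρ_S + 0.68) / 2.680.
ρ_S = 0.765·2.680 − 0.80 − 0.68 = 0.570.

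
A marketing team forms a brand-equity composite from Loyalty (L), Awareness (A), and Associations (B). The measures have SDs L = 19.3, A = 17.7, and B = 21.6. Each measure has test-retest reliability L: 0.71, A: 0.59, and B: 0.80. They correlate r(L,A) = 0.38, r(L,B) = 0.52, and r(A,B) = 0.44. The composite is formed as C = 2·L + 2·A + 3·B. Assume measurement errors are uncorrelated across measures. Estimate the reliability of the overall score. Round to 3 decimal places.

0.858

Var(C) = 2²·19.3² + 2²·17.7² + 3²·21.6² + 2·[4·19.3·17.7·0.38 + 6·19.3·21.6·0.52 + 6·17.7·21.6·0.44] = 6942.16 + 5658.48 = 12600.6.
Because errors are independent across components, Cov(Tᵢ,Tⱼ) = Cov(Xᵢ,Xⱼ); the off-diagonal part of the true-score variance is the same as above.
True-score variance = [2²·19.3²·0.71 + 2²·17.7²·0.59 + 3²·21.6²·0.80] + 5658.48 = 5156.47 + 5658.48 = 10814.9.
Reliability = 10814.9 / 12600.6 = 0.858.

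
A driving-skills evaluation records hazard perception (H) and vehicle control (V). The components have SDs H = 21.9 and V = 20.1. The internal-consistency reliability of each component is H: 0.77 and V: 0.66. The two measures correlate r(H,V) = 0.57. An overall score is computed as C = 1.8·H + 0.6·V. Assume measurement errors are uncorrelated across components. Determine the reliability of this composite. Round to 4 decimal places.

0.8185

Var(C) = 1.8²·21.9² + 0.6²·20.1² + 2·[1.08·21.9·20.1·0.57] = 1699.38 + 541.962 = 2241.34.
With uncorrelated errors the cross-covariances are all true-score covariance, so they carry over unchanged; only the diagonal terms shrink to ρᵢσᵢ².
True-score variance = [1.8²·21.9²·0.77 + 0.6²·20.1²·0.66] + 541.962 = 1292.52 + 541.962 = 1834.49.
Reliability = 1834.49 / 2241.34 = 0.8185.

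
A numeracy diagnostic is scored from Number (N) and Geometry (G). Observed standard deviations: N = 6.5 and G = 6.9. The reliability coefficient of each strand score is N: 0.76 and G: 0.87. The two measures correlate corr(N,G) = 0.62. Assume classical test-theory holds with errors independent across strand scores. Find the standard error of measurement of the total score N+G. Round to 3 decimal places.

4.041

Var(total) = 89.86 + 55.614 = 145.474.
True-score variance = 73.5307 + 55.614 = 129.145, so reliability = 0.8878.
Error variance = 145.474 − 129.145 = 16.3293; SEM = √16.3293 = 4.041.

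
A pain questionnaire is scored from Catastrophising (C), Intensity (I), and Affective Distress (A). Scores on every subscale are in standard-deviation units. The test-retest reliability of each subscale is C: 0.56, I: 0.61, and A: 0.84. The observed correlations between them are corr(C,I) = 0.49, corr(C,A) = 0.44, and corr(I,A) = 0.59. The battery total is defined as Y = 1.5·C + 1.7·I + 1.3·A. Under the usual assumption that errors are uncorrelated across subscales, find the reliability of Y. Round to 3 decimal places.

Var(Y) = 1.5² + 1.7² + 1.3² + 2·[2.55·0.49 + 1.95·0.44 + 2.21·0.59] = 6.83 + 6.8228 = 13.6528.
With uncorrelated errors the cross-covariances are all true-score covariance, so they carry over unchanged; only the diagonal terms shrink to ρᵢσᵢ².
True-score variance = [1.5²·0.56 + 1.7²·0.61 + 1.3²·0.84] + 6.8228 = 4.4425 + 6.8228 = 11.2653.
Reliability = 11.2653 / 13.6528 = 0.825.

0.825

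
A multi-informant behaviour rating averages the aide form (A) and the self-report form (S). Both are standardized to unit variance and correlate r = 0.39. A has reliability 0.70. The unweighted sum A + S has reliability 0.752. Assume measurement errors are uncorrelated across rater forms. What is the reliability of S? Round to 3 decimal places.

Var(A+S) = 2 + 2·0.39 = 2.780.
True-score variance = ρ_A + ρ_S + 2·0.39, so 0.752 = (0.70 + ρ_S + 0.78) / 2.780.
ρ_S = 0.752·2.780 − 0.70 − 0.78 = 0.611.

0.611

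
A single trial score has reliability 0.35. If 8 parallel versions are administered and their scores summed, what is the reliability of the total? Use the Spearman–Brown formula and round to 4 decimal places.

0.8116

ρ_k = kρ / (1 + (k−1)ρ) = 8·0.35 / (1 + 7·0.35) = 2.800 / 3.450 = 0.8116.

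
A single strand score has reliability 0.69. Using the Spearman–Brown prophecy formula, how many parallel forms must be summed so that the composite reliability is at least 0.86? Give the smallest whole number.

k ≥ ρ*(1−ρ₁)/(ρ₁(1−ρ*)) = 0.86·0.31 / (0.69·0.14) = 2.760.
Smallest integer k = 3.

3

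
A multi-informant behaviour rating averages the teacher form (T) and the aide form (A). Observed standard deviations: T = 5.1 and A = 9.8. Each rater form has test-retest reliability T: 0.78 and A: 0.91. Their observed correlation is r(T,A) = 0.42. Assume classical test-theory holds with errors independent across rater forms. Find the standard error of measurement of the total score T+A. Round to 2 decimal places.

3.79

Var(total) = 122.05 + 41.9832 = 164.033.
True-score variance = 107.684 + 41.9832 = 149.667, so reliability = 0.9124.
Error variance = 164.033 − 149.667 = 14.3658; SEM = √14.3658 = 3.79.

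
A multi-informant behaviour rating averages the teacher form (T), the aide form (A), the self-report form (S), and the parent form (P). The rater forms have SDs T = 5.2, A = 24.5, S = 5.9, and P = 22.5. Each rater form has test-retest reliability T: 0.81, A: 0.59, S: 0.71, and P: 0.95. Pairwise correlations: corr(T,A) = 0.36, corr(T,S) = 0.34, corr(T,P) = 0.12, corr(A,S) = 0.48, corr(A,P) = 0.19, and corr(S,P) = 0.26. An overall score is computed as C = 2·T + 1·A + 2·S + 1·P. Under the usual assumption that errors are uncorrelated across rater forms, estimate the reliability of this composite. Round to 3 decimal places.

Var(C) = 2²·5.2² + 24.5² + 2²·5.9² + 22.5² + 2·[2·5.2·24.5·0.36 + 4·5.2·5.9·0.34 + 2·5.2·22.5·0.12 + 2·24.5·5.9·0.48 + 24.5·22.5·0.19 + 2·5.9·22.5·0.26] = 1353.9 + 948.137 = 2302.04.
Under uncorrelated errors the observed covariances equal the true-score covariances, so only the own-variance terms attenuate.
True-score variance = [2²·5.2²·0.81 + 24.5²·0.59 + 2²·5.9²·0.71 + 22.5²·0.95] + 948.137 = 1021.55 + 948.137 = 1969.69.
Reliability = 1969.69 / 2302.04 = 0.856.

0.856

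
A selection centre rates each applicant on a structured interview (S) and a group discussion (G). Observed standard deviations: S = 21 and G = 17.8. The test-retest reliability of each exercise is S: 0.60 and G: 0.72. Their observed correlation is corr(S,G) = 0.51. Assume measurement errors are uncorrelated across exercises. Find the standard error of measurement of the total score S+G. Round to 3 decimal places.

16.282

Var(total) = 757.84 + 381.276 = 1139.12.
True-score variance = 492.725 + 381.276 = 874.001, so reliability = 0.7673.
Error variance = 1139.12 − 874.001 = 265.115; SEM = √265.115 = 16.282.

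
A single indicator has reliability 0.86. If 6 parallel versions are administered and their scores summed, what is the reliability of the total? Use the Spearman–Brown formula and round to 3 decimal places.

ρ_k = kρ / (1 + (k−1)ρ) = 6·0.86 / (1 + 5·0.86) = 5.160 / 5.300 = 0.974.

0.974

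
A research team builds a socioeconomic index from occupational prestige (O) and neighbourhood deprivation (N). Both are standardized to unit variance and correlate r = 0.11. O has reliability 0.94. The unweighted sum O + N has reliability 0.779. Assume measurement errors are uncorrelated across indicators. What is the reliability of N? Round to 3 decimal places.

0.569

Var(O+N) = 2 + 2·0.11 = 2.220.
True-score variance = ρ_O + ρ_N + 2·0.11, so 0.779 = (0.94 + ρ_N + 0.22) / 2.220.
ρ_N = 0.779·2.220 − 0.94 − 0.22 = 0.569.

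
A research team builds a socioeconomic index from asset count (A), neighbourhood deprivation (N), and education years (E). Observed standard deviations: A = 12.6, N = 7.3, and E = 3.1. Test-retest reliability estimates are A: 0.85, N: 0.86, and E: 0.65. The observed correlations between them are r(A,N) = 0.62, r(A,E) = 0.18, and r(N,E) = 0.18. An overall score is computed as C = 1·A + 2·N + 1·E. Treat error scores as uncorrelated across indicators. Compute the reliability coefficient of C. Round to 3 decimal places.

0.911

Var(C) = 12.6² + 2²·7.3² + 3.1² + 2·[2·12.6·7.3·0.62 + 12.6·3.1·0.18 + 2·7.3·3.1·0.18] = 381.53 + 258.466 = 639.996.
With uncorrelated errors the cross-covariances are all true-score covariance, so they carry over unchanged; only the diagonal terms shrink to ρᵢσᵢ².
True-score variance = [12.6²·0.85 + 2²·7.3²·0.86 + 3.1²·0.65] + 258.466 = 324.51 + 258.466 = 582.976.
Reliability = 582.976 / 639.996 = 0.911.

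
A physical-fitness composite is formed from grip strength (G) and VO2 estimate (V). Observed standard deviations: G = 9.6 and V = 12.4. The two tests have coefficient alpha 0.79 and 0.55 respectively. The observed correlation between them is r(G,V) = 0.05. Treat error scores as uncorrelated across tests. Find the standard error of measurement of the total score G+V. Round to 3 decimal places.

Var(total) = 245.92 + 11.904 = 257.824.
True-score variance = 157.374 + 11.904 = 169.278, so reliability = 0.6566.
Error variance = 257.824 − 169.278 = 88.5456; SEM = √88.5456 = 9.410.

9.410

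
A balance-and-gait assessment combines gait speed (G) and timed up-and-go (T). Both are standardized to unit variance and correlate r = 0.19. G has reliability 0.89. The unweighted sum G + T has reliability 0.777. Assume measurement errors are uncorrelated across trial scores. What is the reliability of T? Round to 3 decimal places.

Var(G+T) = 2 + 2·0.19 = 2.380.
True-score variance = ρ_G + ρ_T + 2·0.19, so 0.777 = (0.89 + ρ_T + 0.38) / 2.380.
ρ_T = 0.777·2.380 − 0.89 − 0.38 = 0.579.

0.579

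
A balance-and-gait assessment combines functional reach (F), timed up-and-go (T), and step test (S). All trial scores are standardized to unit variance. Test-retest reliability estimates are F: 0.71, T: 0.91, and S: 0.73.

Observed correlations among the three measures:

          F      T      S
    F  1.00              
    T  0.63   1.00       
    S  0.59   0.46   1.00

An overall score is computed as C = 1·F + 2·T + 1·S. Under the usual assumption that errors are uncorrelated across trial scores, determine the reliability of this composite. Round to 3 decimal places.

Var(C) = 1 + 2² + 1 + 2·[2·0.63 + 0.59 + 2·0.46] = 6 + 5.54 = 11.54.
Under uncorrelated errors the observed covariances equal the true-score covariances, so only the own-variance terms attenuate.
True-score variance = [0.71 + 2²·0.91 + 0.73] + 5.54 = 5.08 + 5.54 = 10.62.
Reliability = 10.62 / 11.54 = 0.920.

0.920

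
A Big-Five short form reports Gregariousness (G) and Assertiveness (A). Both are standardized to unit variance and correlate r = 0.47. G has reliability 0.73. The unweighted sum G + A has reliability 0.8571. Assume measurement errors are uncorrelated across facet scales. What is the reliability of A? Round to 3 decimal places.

0.850

Var(G+A) = 2 + 2·0.47 = 2.940.
True-score variance = ρ_G + ρ_A + 2·0.47, so 0.8571 = (0.73 + ρ_A + 0.94) / 2.940.
ρ_A = 0.8571·2.940 − 0.73 − 0.94 = 0.850.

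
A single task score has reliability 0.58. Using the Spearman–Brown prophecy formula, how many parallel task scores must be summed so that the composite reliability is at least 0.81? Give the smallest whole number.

k ≥ ρ*(1−ρ₁)/(ρ₁(1−ρ*)) = 0.81·0.42 / (0.58·0.19) = 3.087.
Smallest integer k = 4.

4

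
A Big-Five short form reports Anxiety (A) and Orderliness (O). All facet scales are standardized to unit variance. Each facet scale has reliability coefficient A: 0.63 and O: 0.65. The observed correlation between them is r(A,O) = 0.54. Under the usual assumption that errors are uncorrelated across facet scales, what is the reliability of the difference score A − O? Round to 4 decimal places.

0.2174

Var(A−O) = 1 + 1 − 2·0.54 = 2 − 1.08 = 0.92.
With uncorrelated errors the cross-covariances are all true-score covariance, so they carry over unchanged; only the diagonal terms shrink to ρᵢσᵢ².
True-score variance = [0.63 + 0.65] − 1.08 = 1.28 − 1.08 = 0.2.
Reliability = 0.2 / 0.92 = 0.2174.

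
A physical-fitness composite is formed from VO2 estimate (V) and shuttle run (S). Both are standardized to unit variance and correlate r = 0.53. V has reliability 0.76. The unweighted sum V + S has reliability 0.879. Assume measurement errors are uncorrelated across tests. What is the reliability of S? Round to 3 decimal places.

Var(V+S) = 2 + 2·0.53 = 3.060.
True-score variance = ρ_V + ρ_S + 2·0.53, so 0.879 = (0.76 + ρ_S + 1.06) / 3.060.
ρ_S = 0.879·3.060 − 0.76 − 1.06 = 0.870.

0.870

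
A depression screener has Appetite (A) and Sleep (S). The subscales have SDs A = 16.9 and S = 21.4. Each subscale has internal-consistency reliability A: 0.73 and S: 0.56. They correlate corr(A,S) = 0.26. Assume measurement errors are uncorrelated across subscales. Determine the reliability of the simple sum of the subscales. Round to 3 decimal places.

0.701

Var(A+S) = 16.9² + 21.4² + 2·[16.9·21.4·0.26] = 743.57 + 188.063 = 931.633.
Under uncorrelated errors the observed covariances equal the true-score covariances, so only the own-variance terms attenuate.
True-score variance = [16.9²·0.73 + 21.4²·0.56] + 188.063 = 464.953 + 188.063 = 653.016.
Reliability = 653.016 / 931.633 = 0.701.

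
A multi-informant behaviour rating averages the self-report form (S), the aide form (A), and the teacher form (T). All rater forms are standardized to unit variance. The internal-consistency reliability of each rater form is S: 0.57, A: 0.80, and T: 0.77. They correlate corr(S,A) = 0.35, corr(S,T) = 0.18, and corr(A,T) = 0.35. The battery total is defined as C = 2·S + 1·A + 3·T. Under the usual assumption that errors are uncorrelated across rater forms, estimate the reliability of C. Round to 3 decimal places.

Var(C) = 2² + 1 + 3² + 2·[2·0.35 + 6·0.18 + 3·0.35] = 14 + 5.66 = 19.66.
Under uncorrelated errors the observed covariances equal the true-score covariances, so only the own-variance terms attenuate.
True-score variance = [2²·0.57 + 0.80 + 3²·0.77] + 5.66 = 10.01 + 5.66 = 15.67.
Reliability = 15.67 / 19.66 = 0.797.

0.797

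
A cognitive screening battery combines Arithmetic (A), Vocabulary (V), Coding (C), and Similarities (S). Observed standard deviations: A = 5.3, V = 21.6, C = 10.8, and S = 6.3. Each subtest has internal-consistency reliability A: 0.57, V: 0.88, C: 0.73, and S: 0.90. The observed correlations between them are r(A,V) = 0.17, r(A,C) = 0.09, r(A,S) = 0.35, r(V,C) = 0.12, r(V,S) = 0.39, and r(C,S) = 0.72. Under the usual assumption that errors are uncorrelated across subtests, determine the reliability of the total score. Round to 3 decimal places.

Var(A+V+C+S) = 5.3² + 21.6² + 10.8² + 6.3² + 2·[5.3·21.6·0.17 + 5.3·10.8·0.09 + 5.3·6.3·0.35 + 21.6·10.8·0.12 + 21.6·6.3·0.39 + 10.8·6.3·0.72] = 650.98 + 332.707 = 983.687.
Because errors are independent across components, Cov(Tᵢ,Tⱼ) = Cov(Xᵢ,Xⱼ); the off-diagonal part of the true-score variance is the same as above.
True-score variance = [5.3²·0.57 + 21.6²·0.88 + 10.8²·0.73 + 6.3²·0.90] + 332.707 = 547.452 + 332.707 = 880.159.
Reliability = 880.159 / 983.687 = 0.895.

0.895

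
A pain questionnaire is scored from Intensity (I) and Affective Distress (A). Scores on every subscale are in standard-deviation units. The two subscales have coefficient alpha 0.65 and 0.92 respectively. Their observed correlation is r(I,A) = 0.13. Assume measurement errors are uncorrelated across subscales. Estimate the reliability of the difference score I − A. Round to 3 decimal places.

Var(I−A) = 1 + 1 − 2·0.13 = 2 − 0.26 = 1.74.
With uncorrelated errors the cross-covariances are all true-score covariance, so they carry over unchanged; only the diagonal terms shrink to ρᵢσᵢ².
True-score variance = [0.65 + 0.92] − 0.26 = 1.57 − 0.26 = 1.31.
Reliability = 1.31 / 1.74 = 0.753.

0.753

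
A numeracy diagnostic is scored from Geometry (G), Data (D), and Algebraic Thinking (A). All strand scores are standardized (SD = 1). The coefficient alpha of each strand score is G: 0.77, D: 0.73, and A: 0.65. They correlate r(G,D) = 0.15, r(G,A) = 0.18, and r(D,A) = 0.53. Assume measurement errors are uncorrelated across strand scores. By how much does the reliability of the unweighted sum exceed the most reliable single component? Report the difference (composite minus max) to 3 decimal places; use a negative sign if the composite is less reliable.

0.050

Var(sum) = 3 + 1.72 = 4.72; true-score variance = 2.15 + 1.72 = 3.87; composite reliability = 0.8199.
Max component reliability = 0.7700.
Difference = 0.8199 − 0.7700 = 0.050.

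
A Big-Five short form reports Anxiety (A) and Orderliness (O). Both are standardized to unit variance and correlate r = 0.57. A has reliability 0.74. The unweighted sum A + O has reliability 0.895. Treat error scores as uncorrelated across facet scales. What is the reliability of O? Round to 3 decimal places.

Var(A+O) = 2 + 2·0.57 = 3.140.
True-score variance = ρ_A + ρ_O + 2·0.57, so 0.895 = (0.74 + ρ_O + 1.14) / 3.140.
ρ_O = 0.895·3.140 − 0.74 − 1.14 = 0.930.

0.930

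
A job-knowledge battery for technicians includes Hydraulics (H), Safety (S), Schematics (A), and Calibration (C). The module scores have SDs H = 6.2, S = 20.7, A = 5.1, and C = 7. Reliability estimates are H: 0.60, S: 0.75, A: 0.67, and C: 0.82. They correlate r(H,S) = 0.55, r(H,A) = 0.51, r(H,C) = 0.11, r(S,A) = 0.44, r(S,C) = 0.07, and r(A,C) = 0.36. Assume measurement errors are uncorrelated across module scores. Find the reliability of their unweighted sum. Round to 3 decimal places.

0.838

Var(H+S+A+C) = 6.2² + 20.7² + 5.1² + 7² + 2·[6.2·20.7·0.55 + 6.2·5.1·0.51 + 6.2·7·0.11 + 20.7·5.1·0.44 + 20.7·7·0.07 + 5.1·7·0.36] = 541.94 + 321.866 = 863.806.
Because errors are independent across components, Cov(Tᵢ,Tⱼ) = Cov(Xᵢ,Xⱼ); the off-diagonal part of the true-score variance is the same as above.
True-score variance = [6.2²·0.60 + 20.7²·0.75 + 5.1²·0.67 + 7²·0.82] + 321.866 = 402.038 + 321.866 = 723.904.
Reliability = 723.904 / 863.806 = 0.838.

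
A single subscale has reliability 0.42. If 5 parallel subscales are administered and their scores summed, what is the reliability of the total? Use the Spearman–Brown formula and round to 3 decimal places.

ρ_k = kρ / (1 + (k−1)ρ) = 5·0.42 / (1 + 4·0.42) = 2.100 / 2.680 = 0.784.

0.784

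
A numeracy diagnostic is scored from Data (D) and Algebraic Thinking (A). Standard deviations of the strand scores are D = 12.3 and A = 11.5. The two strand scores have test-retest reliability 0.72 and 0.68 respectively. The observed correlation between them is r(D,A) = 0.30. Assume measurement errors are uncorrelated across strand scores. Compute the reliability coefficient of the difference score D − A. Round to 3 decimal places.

0.574

Var(D−A) = 12.3² + 11.5² − 2·12.3·11.5·0.30 = 283.54 − 84.87 = 198.67.
Under uncorrelated errors the observed covariances equal the true-score covariances, so only the own-variance terms attenuate.
True-score variance = [12.3²·0.72 + 11.5²·0.68] − 84.87 = 198.859 − 84.87 = 113.989.
Reliability = 113.989 / 198.67 = 0.574.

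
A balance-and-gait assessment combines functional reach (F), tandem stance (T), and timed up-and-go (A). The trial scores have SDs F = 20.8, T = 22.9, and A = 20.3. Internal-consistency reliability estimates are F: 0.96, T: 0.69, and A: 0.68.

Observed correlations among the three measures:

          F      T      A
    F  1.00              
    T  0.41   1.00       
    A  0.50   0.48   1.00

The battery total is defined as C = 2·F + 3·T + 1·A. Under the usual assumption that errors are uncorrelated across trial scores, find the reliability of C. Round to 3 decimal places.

0.854

Var(C) = 2²·20.8² + 3²·22.9² + 20.3² + 2·[6·20.8·22.9·0.41 + 2·20.8·20.3·0.50 + 3·22.9·20.3·0.48] = 6862.34 + 4526.8 = 11389.1.
Under uncorrelated errors the observed covariances equal the true-score covariances, so only the own-variance terms attenuate.
True-score variance = [2²·20.8²·0.96 + 3²·22.9²·0.69 + 20.3²·0.68] + 4526.8 = 5198.14 + 4526.8 = 9724.94.
Reliability = 9724.94 / 11389.1 = 0.854.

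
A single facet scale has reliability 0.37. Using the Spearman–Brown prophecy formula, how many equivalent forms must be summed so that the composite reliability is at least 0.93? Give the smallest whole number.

k ≥ ρ*(1−ρ₁)/(ρ₁(1−ρ*)) = 0.93·0.63 / (0.37·0.07) = 22.622.
Smallest integer k = 23.

23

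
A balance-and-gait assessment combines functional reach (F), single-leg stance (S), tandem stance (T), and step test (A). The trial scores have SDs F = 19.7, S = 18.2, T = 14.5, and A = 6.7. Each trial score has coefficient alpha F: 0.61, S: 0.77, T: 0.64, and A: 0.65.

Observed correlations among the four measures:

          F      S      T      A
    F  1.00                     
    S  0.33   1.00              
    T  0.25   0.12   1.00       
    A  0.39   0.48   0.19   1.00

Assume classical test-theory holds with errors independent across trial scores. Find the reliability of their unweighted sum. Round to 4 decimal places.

Var(F+S+T+A) = 19.7² + 18.2² + 14.5² + 6.7² + 2·[19.7·18.2·0.33 + 19.7·14.5·0.25 + 19.7·6.7·0.39 + 18.2·14.5·0.12 + 18.2·6.7·0.48 + 14.5·6.7·0.19] = 974.47 + 699.729 = 1674.2.
Under uncorrelated errors the observed covariances equal the true-score covariances, so only the own-variance terms attenuate.
True-score variance = [19.7²·0.61 + 18.2²·0.77 + 14.5²·0.64 + 6.7²·0.65] + 699.729 = 655.528 + 699.729 = 1355.26.
Reliability = 1355.26 / 1674.2 = 0.8095.

0.8095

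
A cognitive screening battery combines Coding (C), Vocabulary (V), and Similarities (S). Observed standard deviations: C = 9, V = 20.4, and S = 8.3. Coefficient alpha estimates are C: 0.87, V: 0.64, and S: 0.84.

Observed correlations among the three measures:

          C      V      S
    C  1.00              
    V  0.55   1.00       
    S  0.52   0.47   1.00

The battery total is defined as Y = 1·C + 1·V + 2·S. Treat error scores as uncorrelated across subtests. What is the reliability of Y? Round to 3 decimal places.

0.859

Var(Y) = 9² + 20.4² + 2²·8.3² + 2·[9·20.4·0.55 + 2·9·8.3·0.52 + 2·20.4·8.3·0.47] = 772.72 + 675.658 = 1448.38.
With uncorrelated errors the cross-covariances are all true-score covariance, so they carry over unchanged; only the diagonal terms shrink to ρᵢσᵢ².
True-score variance = [9²·0.87 + 20.4²·0.64 + 2²·8.3²·0.84] + 675.658 = 568.283 + 675.658 = 1243.94.
Reliability = 1243.94 / 1448.38 = 0.859.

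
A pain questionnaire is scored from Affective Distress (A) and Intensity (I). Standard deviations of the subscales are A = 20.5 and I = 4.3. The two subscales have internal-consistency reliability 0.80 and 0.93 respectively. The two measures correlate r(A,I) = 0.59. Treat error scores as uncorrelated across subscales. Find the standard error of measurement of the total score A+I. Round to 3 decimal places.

9.238

Var(total) = 438.74 + 104.017 = 542.757.
True-score variance = 353.396 + 104.017 = 457.413, so reliability = 0.8428.
Error variance = 542.757 − 457.413 = 85.3443; SEM = √85.3443 = 9.238.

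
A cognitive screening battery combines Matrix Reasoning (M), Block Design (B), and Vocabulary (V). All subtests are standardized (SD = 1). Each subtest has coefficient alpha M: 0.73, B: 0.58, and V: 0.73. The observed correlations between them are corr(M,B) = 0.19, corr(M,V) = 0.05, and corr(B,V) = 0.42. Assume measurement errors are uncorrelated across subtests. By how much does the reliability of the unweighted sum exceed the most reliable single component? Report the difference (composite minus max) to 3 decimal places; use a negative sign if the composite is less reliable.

0.048

Var(sum) = 3 + 1.32 = 4.32; true-score variance = 2.04 + 1.32 = 3.36; composite reliability = 0.7778.
Max component reliability = 0.7300.
Difference = 0.7778 − 0.7300 = 0.048.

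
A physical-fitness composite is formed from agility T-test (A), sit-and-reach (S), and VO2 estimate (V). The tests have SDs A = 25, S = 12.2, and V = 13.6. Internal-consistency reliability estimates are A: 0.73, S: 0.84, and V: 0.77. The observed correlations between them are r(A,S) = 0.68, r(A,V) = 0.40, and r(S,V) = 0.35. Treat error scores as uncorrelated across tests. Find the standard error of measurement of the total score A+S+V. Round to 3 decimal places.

15.333

Var(total) = 958.8 + 802.944 = 1761.74.
True-score variance = 723.695 + 802.944 = 1526.64, so reliability = 0.8665.
Error variance = 1761.74 − 1526.64 = 235.105; SEM = √235.105 = 15.333.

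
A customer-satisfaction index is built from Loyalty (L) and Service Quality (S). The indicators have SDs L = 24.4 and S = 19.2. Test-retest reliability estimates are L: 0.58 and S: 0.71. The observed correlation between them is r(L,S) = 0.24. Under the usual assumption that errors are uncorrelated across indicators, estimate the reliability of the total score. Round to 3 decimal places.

Var(L+S) = 24.4² + 19.2² + 2·[24.4·19.2·0.24] = 964 + 224.87 = 1188.87.
Because errors are independent across components, Cov(Tᵢ,Tⱼ) = Cov(Xᵢ,Xⱼ); the off-diagonal part of the true-score variance is the same as above.
True-score variance = [24.4²·0.58 + 19.2²·0.71] + 224.87 = 607.043 + 224.87 = 831.914.
Reliability = 831.914 / 1188.87 = 0.700.

0.700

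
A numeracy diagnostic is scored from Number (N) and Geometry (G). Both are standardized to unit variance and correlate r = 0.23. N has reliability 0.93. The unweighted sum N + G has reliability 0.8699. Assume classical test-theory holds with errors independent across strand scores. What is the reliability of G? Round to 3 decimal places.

Var(N+G) = 2 + 2·0.23 = 2.460.
True-score variance = ρ_N + ρ_G + 2·0.23, so 0.8699 = (0.93 + ρ_G + 0.46) / 2.460.
ρ_G = 0.8699·2.460 − 0.93 − 0.46 = 0.750.

0.750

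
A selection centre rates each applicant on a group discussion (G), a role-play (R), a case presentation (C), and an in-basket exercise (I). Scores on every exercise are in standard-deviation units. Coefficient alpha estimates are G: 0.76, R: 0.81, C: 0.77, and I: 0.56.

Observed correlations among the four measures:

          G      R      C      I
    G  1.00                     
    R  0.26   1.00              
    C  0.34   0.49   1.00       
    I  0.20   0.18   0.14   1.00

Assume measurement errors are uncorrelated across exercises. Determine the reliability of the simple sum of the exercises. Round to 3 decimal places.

0.848

Var(G+R+C+I) = 4 + 2·[0.26 + 0.34 + 0.20 + 0.49 + 0.18 + 0.14] = 4 + 3.22 = 7.22.
Because errors are independent across components, Cov(Tᵢ,Tⱼ) = Cov(Xᵢ,Xⱼ); the off-diagonal part of the true-score variance is the same as above.
True-score variance = [0.76 + 0.81 + 0.77 + 0.56] + 3.22 = 2.9 + 3.22 = 6.12.
Reliability = 6.12 / 7.22 = 0.848.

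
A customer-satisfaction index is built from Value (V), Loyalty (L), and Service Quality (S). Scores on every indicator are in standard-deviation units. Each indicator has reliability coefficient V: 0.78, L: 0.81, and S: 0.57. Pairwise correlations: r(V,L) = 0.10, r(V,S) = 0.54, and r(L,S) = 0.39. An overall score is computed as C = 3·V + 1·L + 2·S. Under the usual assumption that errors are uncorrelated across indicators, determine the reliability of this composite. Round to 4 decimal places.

Var(C) = 3² + 1 + 2² + 2·[3·0.10 + 6·0.54 + 2·0.39] = 14 + 8.64 = 22.64.
With uncorrelated errors the cross-covariances are all true-score covariance, so they carry over unchanged; only the diagonal terms shrink to ρᵢσᵢ².
True-score variance = [3²·0.78 + 0.81 + 2²·0.57] + 8.64 = 10.11 + 8.64 = 18.75.
Reliability = 18.75 / 22.64 = 0.8282.

0.8282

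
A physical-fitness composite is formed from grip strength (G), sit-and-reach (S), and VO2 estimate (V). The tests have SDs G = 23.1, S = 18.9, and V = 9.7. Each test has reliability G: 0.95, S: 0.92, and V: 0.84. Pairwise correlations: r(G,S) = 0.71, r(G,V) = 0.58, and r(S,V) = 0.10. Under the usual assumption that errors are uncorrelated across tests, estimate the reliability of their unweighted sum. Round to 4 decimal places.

Var(G+S+V) = 23.1² + 18.9² + 9.7² + 2·[23.1·18.9·0.71 + 23.1·9.7·0.58 + 18.9·9.7·0.10] = 984.91 + 916.545 = 1901.45.
Under uncorrelated errors the observed covariances equal the true-score covariances, so only the own-variance terms attenuate.
True-score variance = [23.1²·0.95 + 18.9²·0.92 + 9.7²·0.84] + 916.545 = 914.598 + 916.545 = 1831.14.
Reliability = 1831.14 / 1901.45 = 0.9630.

0.9630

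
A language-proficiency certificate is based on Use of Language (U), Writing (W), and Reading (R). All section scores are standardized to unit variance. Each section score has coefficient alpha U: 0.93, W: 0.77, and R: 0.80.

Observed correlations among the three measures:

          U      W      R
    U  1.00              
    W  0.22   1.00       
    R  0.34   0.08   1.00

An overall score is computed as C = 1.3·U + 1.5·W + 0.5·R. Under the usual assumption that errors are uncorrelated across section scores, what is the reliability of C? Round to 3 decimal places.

0.878

Var(C) = 1.3² + 1.5² + 0.5² + 2·[1.95·0.22 + 0.65·0.34 + 0.75·0.08] = 4.19 + 1.42 = 5.61.
Because errors are independent across components, Cov(Tᵢ,Tⱼ) = Cov(Xᵢ,Xⱼ); the off-diagonal part of the true-score variance is the same as above.
True-score variance = [1.3²·0.93 + 1.5²·0.77 + 0.5²·0.80] + 1.42 = 3.5042 + 1.42 = 4.9242.
Reliability = 4.9242 / 5.61 = 0.878.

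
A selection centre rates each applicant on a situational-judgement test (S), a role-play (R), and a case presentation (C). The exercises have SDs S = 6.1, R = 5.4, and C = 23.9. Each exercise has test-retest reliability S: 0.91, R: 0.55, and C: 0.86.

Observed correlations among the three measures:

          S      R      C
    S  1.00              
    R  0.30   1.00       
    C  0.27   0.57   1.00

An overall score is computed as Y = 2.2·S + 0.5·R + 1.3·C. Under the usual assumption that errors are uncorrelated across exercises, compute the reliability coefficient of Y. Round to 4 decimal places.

0.8966

Var(Y) = 2.2²·6.1² + 0.5²·5.4² + 1.3²·23.9² + 2·[1.1·6.1·5.4·0.30 + 2.86·6.1·23.9·0.27 + 0.65·5.4·23.9·0.57] = 1152.73 + 342.532 = 1495.26.
With uncorrelated errors the cross-covariances are all true-score covariance, so they carry over unchanged; only the diagonal terms shrink to ρᵢσᵢ².
True-score variance = [2.2²·6.1²·0.91 + 0.5²·5.4²·0.55 + 1.3²·23.9²·0.86] + 342.532 = 998.094 + 342.532 = 1340.63.
Reliability = 1340.63 / 1495.26 = 0.8966.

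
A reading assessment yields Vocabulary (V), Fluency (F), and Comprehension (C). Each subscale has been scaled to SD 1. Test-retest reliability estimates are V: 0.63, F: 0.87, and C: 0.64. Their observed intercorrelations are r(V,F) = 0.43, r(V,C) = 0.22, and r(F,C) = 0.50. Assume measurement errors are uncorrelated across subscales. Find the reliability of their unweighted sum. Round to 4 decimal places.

0.8377

Var(V+F+C) = 3 + 2·[0.43 + 0.22 + 0.50] = 3 + 2.3 = 5.3.
Under uncorrelated errors the observed covariances equal the true-score covariances, so only the own-variance terms attenuate.
True-score variance = [0.63 + 0.87 + 0.64] + 2.3 = 2.14 + 2.3 = 4.44.
Reliability = 4.44 / 5.3 = 0.8377.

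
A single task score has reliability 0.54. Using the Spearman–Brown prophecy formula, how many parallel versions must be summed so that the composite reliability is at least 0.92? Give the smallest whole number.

10

k ≥ ρ*(1−ρ₁)/(ρ₁(1−ρ*)) = 0.92·0.46 / (0.54·0.08) = 9.796.
Smallest integer k = 10.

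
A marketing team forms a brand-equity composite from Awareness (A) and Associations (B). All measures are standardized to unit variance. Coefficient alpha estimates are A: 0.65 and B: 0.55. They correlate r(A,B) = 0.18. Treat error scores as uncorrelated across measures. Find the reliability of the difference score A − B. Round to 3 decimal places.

Var(A−B) = 1 + 1 − 2·0.18 = 2 − 0.36 = 1.64.
Under uncorrelated errors the observed covariances equal the true-score covariances, so only the own-variance terms attenuate.
True-score variance = [0.65 + 0.55] − 0.36 = 1.2 − 0.36 = 0.84.
Reliability = 0.84 / 1.64 = 0.512.

0.512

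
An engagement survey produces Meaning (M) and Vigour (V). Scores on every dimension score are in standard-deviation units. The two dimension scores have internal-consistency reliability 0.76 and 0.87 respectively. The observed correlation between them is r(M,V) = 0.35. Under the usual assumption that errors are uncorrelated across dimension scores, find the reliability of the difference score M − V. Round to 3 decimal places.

Var(M−V) = 1 + 1 − 2·0.35 = 2 − 0.7 = 1.3.
Under uncorrelated errors the observed covariances equal the true-score covariances, so only the own-variance terms attenuate.
True-score variance = [0.76 + 0.87] − 0.7 = 1.63 − 0.7 = 0.93.
Reliability = 0.93 / 1.3 = 0.715.

0.715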